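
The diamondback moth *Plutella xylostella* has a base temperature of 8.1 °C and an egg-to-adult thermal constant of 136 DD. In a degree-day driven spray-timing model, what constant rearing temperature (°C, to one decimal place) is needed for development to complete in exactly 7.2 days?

27.0 °C

Required daily accumulation = 136 / 7.2 = 18.889 DD/day.
T = T_base + 18.889 = 8.1 + 18.889 = 26.989 ≈ 27.0 °C.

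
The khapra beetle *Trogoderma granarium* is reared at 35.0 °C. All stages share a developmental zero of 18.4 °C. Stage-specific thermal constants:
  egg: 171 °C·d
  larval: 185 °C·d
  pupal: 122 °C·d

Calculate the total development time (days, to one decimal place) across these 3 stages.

Daily accumulation at 35.0 °C = 35.0 − 18.4 = 16.6 DD/day.
Total K = 171 + 185 + 122 = 478 DD.
Total duration = 478 / 16.6 = 28.795 ≈ 28.8 days.

28.8 days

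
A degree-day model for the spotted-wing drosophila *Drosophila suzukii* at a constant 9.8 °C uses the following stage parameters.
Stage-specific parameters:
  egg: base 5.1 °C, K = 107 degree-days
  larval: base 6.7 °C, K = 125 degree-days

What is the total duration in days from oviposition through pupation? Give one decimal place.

egg: 107 / (9.8 − 5.1) = 107 / 4.7 = 22.766 d.
larval: 125 / (9.8 − 6.7) = 125 / 3.1 = 40.323 d.
Sum = 63.089 ≈ 63.1 days.

63.1 days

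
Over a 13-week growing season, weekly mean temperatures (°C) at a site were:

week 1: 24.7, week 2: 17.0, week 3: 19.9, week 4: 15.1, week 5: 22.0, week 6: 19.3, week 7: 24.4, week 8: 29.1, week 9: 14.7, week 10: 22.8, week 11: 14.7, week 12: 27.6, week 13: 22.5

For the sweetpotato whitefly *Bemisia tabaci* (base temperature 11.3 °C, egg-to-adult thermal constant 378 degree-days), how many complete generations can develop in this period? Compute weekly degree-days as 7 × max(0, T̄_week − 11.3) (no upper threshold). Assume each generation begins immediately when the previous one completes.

2 generations

Weekly DD (7 × max(0, T̄ − 11.3)): 93.8, 39.9, 60.2, 26.6, 74.9, 56.0, 91.7, 124.6, 23.8, 80.5, 23.8, 114.1, 78.4.
Season total = 888.3 DD.
Complete generations = ⌊888.3 / 378⌋ = 2.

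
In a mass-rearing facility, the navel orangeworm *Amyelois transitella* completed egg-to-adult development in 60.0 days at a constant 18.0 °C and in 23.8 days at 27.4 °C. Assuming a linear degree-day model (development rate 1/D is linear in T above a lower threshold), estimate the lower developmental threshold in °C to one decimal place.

Under the model K = D·(T − T_b), so D₁·(T₁ − T_b) = D₂·(T₂ − T_b).
60.0·(18.0 − T_b) = 23.8·(27.4 − T_b)
T_b = (60.0·18.0 − 23.8·27.4) / (60.0 − 23.8) = 427.88 / 36.2 = 11.820 °C ≈ 11.8 °C.

11.8 °C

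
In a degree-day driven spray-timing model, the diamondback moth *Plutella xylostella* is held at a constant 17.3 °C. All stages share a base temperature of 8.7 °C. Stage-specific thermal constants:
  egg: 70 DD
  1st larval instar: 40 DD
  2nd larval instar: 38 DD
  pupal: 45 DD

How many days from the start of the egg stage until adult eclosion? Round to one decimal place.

22.4 days

Daily accumulation at 17.3 °C = 17.3 − 8.7 = 8.6 DD/day.
Total K = 70 + 40 + 38 + 45 = 193 DD.
Total duration = 193 / 8.6 = 22.442 ≈ 22.4 days.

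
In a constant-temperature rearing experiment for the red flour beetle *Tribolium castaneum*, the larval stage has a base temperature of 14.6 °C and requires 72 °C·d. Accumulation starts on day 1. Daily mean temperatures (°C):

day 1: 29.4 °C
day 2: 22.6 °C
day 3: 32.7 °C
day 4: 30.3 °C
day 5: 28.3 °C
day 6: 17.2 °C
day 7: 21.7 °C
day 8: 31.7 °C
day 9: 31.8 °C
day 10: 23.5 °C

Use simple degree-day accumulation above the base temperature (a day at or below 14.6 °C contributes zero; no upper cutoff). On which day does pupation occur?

day 6

Daily DD above 14.6 °C: 14.8, 8.0, 18.1, 15.7, 13.7, 2.6, 7.1, 17.1, 17.2, 8.9.
Cumulative: 14.8, 22.8, 40.9, 56.6, 70.3, 72.9, 80.0, 97.1, 114.3, 123.2.
The total first reaches 72 DD on day 6.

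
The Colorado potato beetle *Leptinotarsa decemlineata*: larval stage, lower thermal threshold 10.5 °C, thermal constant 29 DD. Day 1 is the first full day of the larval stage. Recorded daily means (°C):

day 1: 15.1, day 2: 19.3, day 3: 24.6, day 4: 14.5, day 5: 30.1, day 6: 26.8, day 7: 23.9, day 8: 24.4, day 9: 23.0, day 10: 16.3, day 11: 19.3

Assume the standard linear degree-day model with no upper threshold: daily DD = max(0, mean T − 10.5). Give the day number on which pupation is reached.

day 4

Daily DD above 10.5 °C: 4.6, 8.8, 14.1, 4.0, 19.6, 16.3, 13.4, 13.9, 12.5, 5.8, 8.8.
Cumulative: 4.6, 13.4, 27.5, 31.5, 51.1, 67.4, 80.8, 94.7, 107.2, 113.0, 121.8.
The total first reaches 29 DD on day 4.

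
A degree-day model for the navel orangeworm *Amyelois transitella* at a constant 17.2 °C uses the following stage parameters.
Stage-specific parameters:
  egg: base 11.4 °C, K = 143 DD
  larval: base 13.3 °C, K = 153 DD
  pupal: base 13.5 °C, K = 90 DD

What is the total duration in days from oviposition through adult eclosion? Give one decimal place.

egg: 143 / (17.2 − 11.4) = 143 / 5.8 = 24.655 d.
larval: 153 / (17.2 − 13.3) = 153 / 3.9 = 39.231 d.
pupal: 90 / (17.2 − 13.5) = 90 / 3.7 = 24.324 d.
Sum = 88.210 ≈ 88.2 days.

88.2 days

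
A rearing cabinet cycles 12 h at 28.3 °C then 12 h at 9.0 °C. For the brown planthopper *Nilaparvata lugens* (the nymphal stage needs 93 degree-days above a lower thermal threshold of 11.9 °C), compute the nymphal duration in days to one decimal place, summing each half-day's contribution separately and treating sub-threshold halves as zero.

11.3 days

Day half: max(0, 28.3 − 11.9) × 0.5 = 16.4 × 0.5 = 8.20 DD.
Night half: max(0, 9.0 − 11.9) × 0.5 = 0.0 × 0.5 = 0.00 DD.
Per 24 h: 8.20 DD/day.
Duration = 93 / 8.20 = 11.341 ≈ 11.3 days.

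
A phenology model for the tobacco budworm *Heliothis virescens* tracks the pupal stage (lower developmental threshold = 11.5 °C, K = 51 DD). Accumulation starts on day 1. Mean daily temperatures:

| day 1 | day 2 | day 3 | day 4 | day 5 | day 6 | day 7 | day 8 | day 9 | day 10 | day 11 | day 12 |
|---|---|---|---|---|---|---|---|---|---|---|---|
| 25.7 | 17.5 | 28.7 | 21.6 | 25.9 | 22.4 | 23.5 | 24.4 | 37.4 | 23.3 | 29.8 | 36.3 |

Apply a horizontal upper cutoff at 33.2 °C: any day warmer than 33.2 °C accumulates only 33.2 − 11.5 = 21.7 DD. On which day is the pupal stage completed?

Daily DD above 11.5 °C (capped at 21.7): 14.2, 6.0, 17.2, 10.1, 14.4, 10.9, 12.0, 12.9, 21.7, 11.8, 18.3, 21.7.
Cumulative: 14.2, 20.2, 37.4, 47.5, 61.9, 72.8, 84.8, 97.7, 119.4, 131.2, 149.5, 171.2.
The total first reaches 51 DD on day 5.

day 5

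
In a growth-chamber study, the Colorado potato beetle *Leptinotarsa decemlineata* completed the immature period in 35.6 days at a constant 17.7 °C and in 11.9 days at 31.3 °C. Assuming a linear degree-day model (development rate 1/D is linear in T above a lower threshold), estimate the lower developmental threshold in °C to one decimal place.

Equal thermal constants: D₁(T₁ − T_b) = D₂(T₂ − T_b).
35.6·(17.7 − T_b) = 11.9·(31.3 − T_b)
T_b = (35.6·17.7 − 11.9·31.3) / (35.6 − 11.9) = 257.65 / 23.7 = 10.871 °C ≈ 10.9 °C.

10.9 °C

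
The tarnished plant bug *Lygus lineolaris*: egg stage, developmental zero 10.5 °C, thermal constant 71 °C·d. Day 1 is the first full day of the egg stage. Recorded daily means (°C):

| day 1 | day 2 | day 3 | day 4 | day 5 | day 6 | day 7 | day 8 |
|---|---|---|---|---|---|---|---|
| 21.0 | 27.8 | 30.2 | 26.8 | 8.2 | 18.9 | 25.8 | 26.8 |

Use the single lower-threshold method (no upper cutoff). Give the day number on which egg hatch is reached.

day 6

Daily DD above 10.5 °C: 10.5, 17.3, 19.7, 16.3, 0.0, 8.4, 15.3, 16.3.
Cumulative: 10.5, 27.8, 47.5, 63.8, 63.8, 72.2, 87.5, 103.8.
The total first reaches 71 DD on day 6.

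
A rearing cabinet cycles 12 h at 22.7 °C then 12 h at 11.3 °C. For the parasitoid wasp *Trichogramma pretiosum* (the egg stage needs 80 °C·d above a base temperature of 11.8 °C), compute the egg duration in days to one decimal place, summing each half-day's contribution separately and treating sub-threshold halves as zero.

14.7 days

Day half: max(0, 22.7 − 11.8) × 0.5 = 10.9 × 0.5 = 5.45 DD.
Night half: max(0, 11.3 − 11.8) × 0.5 = 0.0 × 0.5 = 0.00 DD.
Per 24 h: 5.45 DD/day.
Duration = 80 / 5.45 = 14.679 ≈ 14.7 days.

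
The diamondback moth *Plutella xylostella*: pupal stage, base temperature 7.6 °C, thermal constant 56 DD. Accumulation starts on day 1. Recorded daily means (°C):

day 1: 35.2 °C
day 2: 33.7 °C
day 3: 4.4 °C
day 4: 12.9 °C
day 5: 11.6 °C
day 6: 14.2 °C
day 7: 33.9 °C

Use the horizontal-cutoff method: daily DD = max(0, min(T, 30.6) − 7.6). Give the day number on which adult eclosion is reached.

Daily DD above 7.6 °C (capped at 23.0): 23.0, 23.0, 0.0, 5.3, 4.0, 6.6, 23.0.
Cumulative: 23.0, 46.0, 46.0, 51.3, 55.3, 61.9, 84.9.
The total first reaches 56 DD on day 6.

day 6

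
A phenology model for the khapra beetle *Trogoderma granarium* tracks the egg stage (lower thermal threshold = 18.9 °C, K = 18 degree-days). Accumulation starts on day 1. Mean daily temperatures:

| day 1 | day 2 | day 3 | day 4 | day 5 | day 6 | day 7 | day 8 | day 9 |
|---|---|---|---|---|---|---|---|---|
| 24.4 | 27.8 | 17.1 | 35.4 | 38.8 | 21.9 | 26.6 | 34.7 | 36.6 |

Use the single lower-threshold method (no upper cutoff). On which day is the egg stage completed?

day 4

Daily DD above 18.9 °C: 5.5, 8.9, 0.0, 16.5, 19.9, 3.0, 7.7, 15.8, 17.7.
Cumulative: 5.5, 14.4, 14.4, 30.9, 50.8, 53.8, 61.5, 77.3, 95.0.
The total first reaches 18 DD on day 4.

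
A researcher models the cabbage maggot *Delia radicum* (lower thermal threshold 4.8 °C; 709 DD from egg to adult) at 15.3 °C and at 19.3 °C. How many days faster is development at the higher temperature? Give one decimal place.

At 15.3 °C: 709 / (15.3 − 4.8) = 709 / 10.5 = 67.524 d.
At 19.3 °C: 709 / (19.3 − 4.8) = 709 / 14.5 = 48.897 d.
Difference = |67.524 − 48.897| = 18.627 ≈ 18.6 days.

18.6 days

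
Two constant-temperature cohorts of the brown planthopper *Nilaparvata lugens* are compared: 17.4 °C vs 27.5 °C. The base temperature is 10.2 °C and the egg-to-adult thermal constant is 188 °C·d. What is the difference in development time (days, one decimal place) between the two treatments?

15.2 days

At 17.4 °C: 188 / (17.4 − 10.2) = 188 / 7.2 = 26.111 d.
At 27.5 °C: 188 / (27.5 − 10.2) = 188 / 17.3 = 10.867 d.
Difference = |26.111 − 10.867| = 15.244 ≈ 15.2 days.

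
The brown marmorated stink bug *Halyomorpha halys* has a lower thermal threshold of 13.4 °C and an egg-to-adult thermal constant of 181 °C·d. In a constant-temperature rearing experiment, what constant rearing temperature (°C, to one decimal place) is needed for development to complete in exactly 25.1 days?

Required daily accumulation = 181 / 25.1 = 7.211 DD/day.
T = T_base + 7.211 = 13.4 + 7.211 = 20.611 ≈ 20.6 °C.

20.6 °C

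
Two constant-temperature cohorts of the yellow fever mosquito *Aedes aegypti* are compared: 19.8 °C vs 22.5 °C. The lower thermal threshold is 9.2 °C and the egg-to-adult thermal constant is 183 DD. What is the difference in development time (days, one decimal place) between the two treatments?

3.5 days

At 19.8 °C: 183 / (19.8 − 9.2) = 183 / 10.6 = 17.264 d.
At 22.5 °C: 183 / (22.5 − 9.2) = 183 / 13.3 = 13.759 d.
Difference = |17.264 − 13.759| = 3.505 ≈ 3.5 days.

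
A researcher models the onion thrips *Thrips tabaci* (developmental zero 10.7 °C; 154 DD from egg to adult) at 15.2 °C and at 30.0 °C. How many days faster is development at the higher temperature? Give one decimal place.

26.2 days

At 15.2 °C: 154 / (15.2 − 10.7) = 154 / 4.5 = 34.222 d.
At 30.0 °C: 154 / (30.0 − 10.7) = 154 / 19.3 = 7.979 d.
Difference = |34.222 − 7.979| = 26.243 ≈ 26.2 days.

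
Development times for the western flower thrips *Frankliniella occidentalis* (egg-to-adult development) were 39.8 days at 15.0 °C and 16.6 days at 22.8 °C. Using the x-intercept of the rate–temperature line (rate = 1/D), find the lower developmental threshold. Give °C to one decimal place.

Equal thermal constants: D₁(T₁ − T_b) = D₂(T₂ − T_b).
39.8·(15.0 − T_b) = 16.6·(22.8 − T_b)
T_b = (39.8·15.0 − 16.6·22.8) / (39.8 − 16.6) = 218.52 / 23.2 = 9.419 °C ≈ 9.4 °C.

9.4 °C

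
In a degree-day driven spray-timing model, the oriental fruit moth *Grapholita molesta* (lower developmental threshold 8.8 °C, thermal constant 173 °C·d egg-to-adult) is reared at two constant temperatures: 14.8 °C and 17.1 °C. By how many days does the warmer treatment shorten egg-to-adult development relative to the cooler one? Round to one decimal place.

At 14.8 °C: 173 / (14.8 − 8.8) = 173 / 6.0 = 28.833 d.
At 17.1 °C: 173 / (17.1 − 8.8) = 173 / 8.3 = 20.843 d.
Difference = |28.833 − 20.843| = 7.990 ≈ 8.0 days.

8.0 days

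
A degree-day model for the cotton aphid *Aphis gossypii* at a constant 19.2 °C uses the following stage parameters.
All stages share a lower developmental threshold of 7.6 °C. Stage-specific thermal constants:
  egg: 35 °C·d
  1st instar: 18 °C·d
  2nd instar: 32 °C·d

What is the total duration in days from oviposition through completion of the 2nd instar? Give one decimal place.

Daily accumulation at 19.2 °C = 19.2 − 7.6 = 11.6 DD/day.
Total K = 35 + 18 + 32 = 85 DD.
Total duration = 85 / 11.6 = 7.328 ≈ 7.3 days.

7.3 days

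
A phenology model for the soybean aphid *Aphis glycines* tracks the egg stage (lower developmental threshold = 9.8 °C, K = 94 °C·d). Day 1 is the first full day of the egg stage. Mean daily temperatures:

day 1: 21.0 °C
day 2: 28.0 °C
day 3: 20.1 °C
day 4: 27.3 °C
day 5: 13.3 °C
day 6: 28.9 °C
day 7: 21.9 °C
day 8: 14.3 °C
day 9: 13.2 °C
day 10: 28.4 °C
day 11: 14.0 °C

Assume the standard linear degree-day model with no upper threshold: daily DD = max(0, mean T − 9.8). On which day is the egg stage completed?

day 8

Daily DD above 9.8 °C: 11.2, 18.2, 10.3, 17.5, 3.5, 19.1, 12.1, 4.5, 3.4, 18.6, 4.2.
Cumulative: 11.2, 29.4, 39.7, 57.2, 60.7, 79.8, 91.9, 96.4, 99.8, 118.4, 122.6.
The total first reaches 94 DD on day 8.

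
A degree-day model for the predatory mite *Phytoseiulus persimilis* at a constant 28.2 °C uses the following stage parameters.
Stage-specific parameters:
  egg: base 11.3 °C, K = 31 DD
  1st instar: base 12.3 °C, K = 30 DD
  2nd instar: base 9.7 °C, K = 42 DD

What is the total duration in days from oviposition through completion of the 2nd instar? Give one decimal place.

egg: 31 / (28.2 − 11.3) = 31 / 16.9 = 1.834 d.
1st instar: 30 / (28.2 − 12.3) = 30 / 15.9 = 1.887 d.
2nd instar: 42 / (28.2 − 9.7) = 42 / 18.5 = 2.270 d.
Sum = 5.991 ≈ 6.0 days.

6.0 days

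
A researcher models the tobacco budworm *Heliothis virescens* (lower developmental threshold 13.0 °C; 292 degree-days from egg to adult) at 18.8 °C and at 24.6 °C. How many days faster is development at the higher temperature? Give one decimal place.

25.2 days

At 18.8 °C: 292 / (18.8 − 13.0) = 292 / 5.8 = 50.345 d.
At 24.6 °C: 292 / (24.6 − 13.0) = 292 / 11.6 = 25.172 d.
Difference = |50.345 − 25.172| = 25.172 ≈ 25.2 days.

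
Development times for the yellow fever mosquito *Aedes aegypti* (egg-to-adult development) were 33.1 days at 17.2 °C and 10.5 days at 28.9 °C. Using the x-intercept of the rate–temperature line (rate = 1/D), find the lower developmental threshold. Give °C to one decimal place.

11.8 °C

Linear rate model ⇒ the product D·(T − T_b) is constant across temperatures.
33.1·(17.2 − T_b) = 10.5·(28.9 − T_b)
T_b = (33.1·17.2 − 10.5·28.9) / (33.1 − 10.5) = 265.87 / 22.6 = 11.764 °C ≈ 11.8 °C.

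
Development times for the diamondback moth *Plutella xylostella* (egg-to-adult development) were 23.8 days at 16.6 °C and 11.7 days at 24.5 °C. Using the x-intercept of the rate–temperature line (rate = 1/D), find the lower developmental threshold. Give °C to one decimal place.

9.0 °C

Equal thermal constants: D₁(T₁ − T_b) = D₂(T₂ − T_b).
23.8·(16.6 − T_b) = 11.7·(24.5 − T_b)
T_b = (23.8·16.6 − 11.7·24.5) / (23.8 − 11.7) = 108.43 / 12.1 = 8.961 °C ≈ 9.0 °C.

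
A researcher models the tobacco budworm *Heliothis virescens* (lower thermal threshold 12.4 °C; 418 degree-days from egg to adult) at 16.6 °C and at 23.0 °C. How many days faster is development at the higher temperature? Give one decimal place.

At 16.6 °C: 418 / (16.6 − 12.4) = 418 / 4.2 = 99.524 d.
At 23.0 °C: 418 / (23.0 − 12.4) = 418 / 10.6 = 39.434 d.
Difference = |99.524 − 39.434| = 60.090 ≈ 60.1 days.

60.1 days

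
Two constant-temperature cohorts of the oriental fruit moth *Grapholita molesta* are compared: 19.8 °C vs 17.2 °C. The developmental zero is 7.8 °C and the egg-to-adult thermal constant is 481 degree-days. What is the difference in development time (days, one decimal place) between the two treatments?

11.1 days

At 19.8 °C: 481 / (19.8 − 7.8) = 481 / 12.0 = 40.083 d.
At 17.2 °C: 481 / (17.2 − 7.8) = 481 / 9.4 = 51.170 d.
Difference = |40.083 − 51.170| = 11.087 ≈ 11.1 days.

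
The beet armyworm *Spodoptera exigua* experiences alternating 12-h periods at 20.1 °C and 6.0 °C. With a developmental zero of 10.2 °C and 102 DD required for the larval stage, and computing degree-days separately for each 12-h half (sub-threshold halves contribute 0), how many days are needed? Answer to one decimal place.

20.6 days

Day half: max(0, 20.1 − 10.2) × 0.5 = 9.9 × 0.5 = 4.95 DD.
Night half: max(0, 6.0 − 10.2) × 0.5 = 0.0 × 0.5 = 0.00 DD.
Per 24 h: 4.95 DD/day.
Duration = 102 / 4.95 = 20.606 ≈ 20.6 days.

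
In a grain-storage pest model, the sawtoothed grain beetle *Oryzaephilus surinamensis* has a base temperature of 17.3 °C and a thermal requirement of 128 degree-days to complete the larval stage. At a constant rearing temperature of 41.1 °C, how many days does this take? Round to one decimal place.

Daily accumulation = 41.1 − 17.3 = 23.8 DD/day.
Duration = 128 / 23.8 = 5.378 ≈ 5.4 days.

5.4 days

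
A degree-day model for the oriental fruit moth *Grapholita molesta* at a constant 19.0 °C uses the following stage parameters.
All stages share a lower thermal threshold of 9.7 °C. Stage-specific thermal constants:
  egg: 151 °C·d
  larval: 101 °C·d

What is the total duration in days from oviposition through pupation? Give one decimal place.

27.1 days

Daily accumulation at 19.0 °C = 19.0 − 9.7 = 9.3 DD/day.
Total K = 151 + 101 = 252 DD.
Total duration = 252 / 9.3 = 27.097 ≈ 27.1 days.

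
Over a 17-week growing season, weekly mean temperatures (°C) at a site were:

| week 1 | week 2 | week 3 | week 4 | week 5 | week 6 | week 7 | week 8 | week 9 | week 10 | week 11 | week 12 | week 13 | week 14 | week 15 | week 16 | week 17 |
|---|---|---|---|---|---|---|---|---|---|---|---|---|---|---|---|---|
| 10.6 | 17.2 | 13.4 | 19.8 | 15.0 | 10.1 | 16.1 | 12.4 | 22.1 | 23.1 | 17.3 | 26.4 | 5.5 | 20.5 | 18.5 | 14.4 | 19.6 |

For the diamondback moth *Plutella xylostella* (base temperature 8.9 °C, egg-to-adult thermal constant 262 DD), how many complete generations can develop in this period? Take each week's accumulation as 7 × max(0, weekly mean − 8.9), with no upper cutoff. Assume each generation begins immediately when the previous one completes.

Weekly DD (7 × max(0, T̄ − 8.9)): 11.9, 58.1, 31.5, 76.3, 42.7, 8.4, 50.4, 24.5, 92.4, 99.4, 58.8, 122.5, 0.0, 81.2, 67.2, 38.5, 74.9.
Season total = 938.7 DD.
Complete generations = ⌊938.7 / 262⌋ = 3.

3 generations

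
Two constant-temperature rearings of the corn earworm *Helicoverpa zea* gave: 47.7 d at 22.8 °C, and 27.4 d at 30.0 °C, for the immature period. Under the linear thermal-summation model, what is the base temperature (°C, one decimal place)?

Equal thermal constants: D₁(T₁ − T_b) = D₂(T₂ − T_b).
47.7·(22.8 − T_b) = 27.4·(30.0 − T_b)
T_b = (47.7·22.8 − 27.4·30.0) / (47.7 − 27.4) = 265.56 / 20.3 = 13.082 °C ≈ 13.1 °C.

13.1 °C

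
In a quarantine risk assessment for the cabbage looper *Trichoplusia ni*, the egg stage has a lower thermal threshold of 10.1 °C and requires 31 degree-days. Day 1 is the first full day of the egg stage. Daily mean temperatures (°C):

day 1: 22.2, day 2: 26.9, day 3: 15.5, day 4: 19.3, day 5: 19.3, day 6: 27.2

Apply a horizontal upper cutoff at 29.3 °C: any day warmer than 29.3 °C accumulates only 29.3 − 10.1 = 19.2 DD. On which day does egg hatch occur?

Daily DD above 10.1 °C (capped at 19.2): 12.1, 16.8, 5.4, 9.2, 9.2, 17.1.
Cumulative: 12.1, 28.9, 34.3, 43.5, 52.7, 69.8.
The total first reaches 31 DD on day 3.

day 3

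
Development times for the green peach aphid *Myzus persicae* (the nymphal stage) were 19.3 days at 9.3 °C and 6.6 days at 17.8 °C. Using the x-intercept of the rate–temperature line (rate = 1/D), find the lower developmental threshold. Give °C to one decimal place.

4.9 °C

Linear rate model ⇒ the product D·(T − T_b) is constant across temperatures.
19.3·(9.3 − T_b) = 6.6·(17.8 − T_b)
T_b = (19.3·9.3 − 6.6·17.8) / (19.3 − 6.6) = 62.01 / 12.7 = 4.883 °C ≈ 4.9 °C.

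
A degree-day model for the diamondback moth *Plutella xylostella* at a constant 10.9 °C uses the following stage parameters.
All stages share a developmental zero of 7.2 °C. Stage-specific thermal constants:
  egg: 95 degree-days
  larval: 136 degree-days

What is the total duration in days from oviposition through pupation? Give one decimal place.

Daily accumulation at 10.9 °C = 10.9 − 7.2 = 3.7 DD/day.
Total K = 95 + 136 = 231 DD.
Total duration = 231 / 3.7 = 62.432 ≈ 62.4 days.

62.4 days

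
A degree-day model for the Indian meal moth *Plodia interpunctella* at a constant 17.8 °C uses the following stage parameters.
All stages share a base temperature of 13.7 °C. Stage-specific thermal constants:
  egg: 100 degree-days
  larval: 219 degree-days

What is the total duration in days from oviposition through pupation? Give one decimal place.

77.8 days

Daily accumulation at 17.8 °C = 17.8 − 13.7 = 4.1 DD/day.
Total K = 100 + 219 = 319 DD.
Total duration = 319 / 4.1 = 77.805 ≈ 77.8 days.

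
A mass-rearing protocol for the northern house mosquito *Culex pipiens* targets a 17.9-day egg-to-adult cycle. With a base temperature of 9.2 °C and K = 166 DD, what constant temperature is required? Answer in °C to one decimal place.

Required daily accumulation = 166 / 17.9 = 9.274 DD/day.
T = T_base + 9.274 = 9.2 + 9.274 = 18.474 ≈ 18.5 °C.

18.5 °C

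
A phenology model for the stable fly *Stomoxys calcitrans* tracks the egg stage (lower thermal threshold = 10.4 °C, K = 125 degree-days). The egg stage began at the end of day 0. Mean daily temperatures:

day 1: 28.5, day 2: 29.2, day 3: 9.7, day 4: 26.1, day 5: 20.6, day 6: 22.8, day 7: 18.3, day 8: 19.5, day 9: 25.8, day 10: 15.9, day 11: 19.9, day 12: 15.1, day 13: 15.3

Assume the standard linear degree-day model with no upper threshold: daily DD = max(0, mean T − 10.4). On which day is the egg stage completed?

day 12

Daily DD above 10.4 °C: 18.1, 18.8, 0.0, 15.7, 10.2, 12.4, 7.9, 9.1, 15.4, 5.5, 9.5, 4.7, 4.9.
Cumulative: 18.1, 36.9, 36.9, 52.6, 62.8, 75.2, 83.1, 92.2, 107.6, 113.1, 122.6, 127.3, 132.2.
The total first reaches 125 DD on day 12.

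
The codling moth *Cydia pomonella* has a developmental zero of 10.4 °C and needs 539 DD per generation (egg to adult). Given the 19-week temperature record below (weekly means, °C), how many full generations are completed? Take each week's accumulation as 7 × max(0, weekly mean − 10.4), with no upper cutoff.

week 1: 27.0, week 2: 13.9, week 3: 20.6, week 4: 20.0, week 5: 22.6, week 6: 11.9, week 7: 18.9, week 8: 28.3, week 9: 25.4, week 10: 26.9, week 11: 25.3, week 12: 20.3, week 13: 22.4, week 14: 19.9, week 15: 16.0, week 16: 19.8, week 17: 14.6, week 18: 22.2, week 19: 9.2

2 generations

Weekly DD (7 × max(0, T̄ − 10.4)): 116.2, 24.5, 71.4, 67.2, 85.4, 10.5, 59.5, 125.3, 105.0, 115.5, 104.3, 69.3, 84.0, 66.5, 39.2, 65.8, 29.4, 82.6, 0.0.
Season total = 1321.6 DD.
Complete generations = ⌊1321.6 / 539⌋ = 2.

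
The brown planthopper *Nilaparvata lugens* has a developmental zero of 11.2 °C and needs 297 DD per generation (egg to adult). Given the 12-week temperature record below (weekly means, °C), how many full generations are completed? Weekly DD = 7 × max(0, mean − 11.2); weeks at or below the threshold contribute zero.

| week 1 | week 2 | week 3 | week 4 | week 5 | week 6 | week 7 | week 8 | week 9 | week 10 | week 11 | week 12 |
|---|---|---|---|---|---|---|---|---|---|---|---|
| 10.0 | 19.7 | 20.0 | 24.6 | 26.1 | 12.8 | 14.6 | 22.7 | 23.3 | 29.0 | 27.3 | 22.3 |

2 generations

Weekly DD (7 × max(0, T̄ − 11.2)): 0.0, 59.5, 61.6, 93.8, 104.3, 11.2, 23.8, 80.5, 84.7, 124.6, 112.7, 77.7.
Season total = 834.4 DD.
Complete generations = ⌊834.4 / 297⌋ = 2.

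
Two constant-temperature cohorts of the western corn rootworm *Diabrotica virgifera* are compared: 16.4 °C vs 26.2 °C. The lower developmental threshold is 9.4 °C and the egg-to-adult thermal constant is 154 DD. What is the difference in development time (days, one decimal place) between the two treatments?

12.8 days

At 16.4 °C: 154 / (16.4 − 9.4) = 154 / 7.0 = 22.000 d.
At 26.2 °C: 154 / (26.2 − 9.4) = 154 / 16.8 = 9.167 d.
Difference = |22.000 − 9.167| = 12.833 ≈ 12.8 days.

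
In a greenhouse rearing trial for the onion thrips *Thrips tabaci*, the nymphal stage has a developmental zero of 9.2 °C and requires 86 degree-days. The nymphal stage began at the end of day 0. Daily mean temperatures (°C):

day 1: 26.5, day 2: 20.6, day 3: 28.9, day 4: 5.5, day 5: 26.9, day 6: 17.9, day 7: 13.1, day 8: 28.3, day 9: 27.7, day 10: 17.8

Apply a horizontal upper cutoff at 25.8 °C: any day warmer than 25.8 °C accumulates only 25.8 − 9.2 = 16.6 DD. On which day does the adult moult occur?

day 8

Daily DD above 9.2 °C (capped at 16.6): 16.6, 11.4, 16.6, 0.0, 16.6, 8.7, 3.9, 16.6, 16.6, 8.6.
Cumulative: 16.6, 28.0, 44.6, 44.6, 61.2, 69.9, 73.8, 90.4, 107.0, 115.6.
The total first reaches 86 DD on day 8.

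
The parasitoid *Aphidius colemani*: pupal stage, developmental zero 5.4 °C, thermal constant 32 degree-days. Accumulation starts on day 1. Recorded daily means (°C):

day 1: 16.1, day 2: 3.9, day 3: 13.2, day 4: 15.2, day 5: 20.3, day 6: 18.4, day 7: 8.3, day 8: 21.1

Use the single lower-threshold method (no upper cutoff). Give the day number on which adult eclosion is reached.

Daily DD above 5.4 °C: 10.7, 0.0, 7.8, 9.8, 14.9, 13.0, 2.9, 15.7.
Cumulative: 10.7, 10.7, 18.5, 28.3, 43.2, 56.2, 59.1, 74.8.
The total first reaches 32 DD on day 5.

day 5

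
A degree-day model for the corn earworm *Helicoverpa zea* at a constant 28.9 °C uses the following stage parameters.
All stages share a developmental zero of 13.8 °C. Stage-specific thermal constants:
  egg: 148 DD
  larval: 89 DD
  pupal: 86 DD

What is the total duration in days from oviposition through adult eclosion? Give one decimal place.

21.4 days

Daily accumulation at 28.9 °C = 28.9 − 13.8 = 15.1 DD/day.
Total K = 148 + 89 + 86 = 323 DD.
Total duration = 323 / 15.1 = 21.391 ≈ 21.4 days.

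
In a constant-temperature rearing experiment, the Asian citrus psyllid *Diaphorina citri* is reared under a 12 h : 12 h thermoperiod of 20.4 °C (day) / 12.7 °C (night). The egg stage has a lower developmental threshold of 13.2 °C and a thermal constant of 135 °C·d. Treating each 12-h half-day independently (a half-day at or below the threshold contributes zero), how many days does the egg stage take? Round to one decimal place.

Day half: max(0, 20.4 − 13.2) × 0.5 = 7.2 × 0.5 = 3.60 DD.
Night half: max(0, 12.7 − 13.2) × 0.5 = 0.0 × 0.5 = 0.00 DD.
Per 24 h: 3.60 DD/day.
Duration = 135 / 3.60 = 37.500 ≈ 37.5 days.

37.5 days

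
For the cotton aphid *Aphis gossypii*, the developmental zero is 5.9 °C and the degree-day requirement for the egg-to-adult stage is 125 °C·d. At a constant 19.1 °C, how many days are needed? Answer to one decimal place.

9.5 days

Daily accumulation = 19.1 − 5.9 = 13.2 DD/day.
Duration = 125 / 13.2 = 9.470 ≈ 9.5 days.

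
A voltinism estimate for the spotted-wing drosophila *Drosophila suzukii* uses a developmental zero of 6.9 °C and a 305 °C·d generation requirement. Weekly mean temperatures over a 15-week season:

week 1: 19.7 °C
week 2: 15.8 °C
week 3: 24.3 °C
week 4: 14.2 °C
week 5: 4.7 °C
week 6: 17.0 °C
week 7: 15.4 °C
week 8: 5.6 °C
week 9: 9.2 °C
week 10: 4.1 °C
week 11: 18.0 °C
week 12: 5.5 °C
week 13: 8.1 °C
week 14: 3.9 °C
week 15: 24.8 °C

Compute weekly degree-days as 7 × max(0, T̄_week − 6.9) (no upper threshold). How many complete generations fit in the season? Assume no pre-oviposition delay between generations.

Weekly DD (7 × max(0, T̄ − 6.9)): 89.6, 62.3, 121.8, 51.1, 0.0, 70.7, 59.5, 0.0, 16.1, 0.0, 77.7, 0.0, 8.4, 0.0, 125.3.
Season total = 682.5 DD.
Complete generations = ⌊682.5 / 305⌋ = 2.

2 generations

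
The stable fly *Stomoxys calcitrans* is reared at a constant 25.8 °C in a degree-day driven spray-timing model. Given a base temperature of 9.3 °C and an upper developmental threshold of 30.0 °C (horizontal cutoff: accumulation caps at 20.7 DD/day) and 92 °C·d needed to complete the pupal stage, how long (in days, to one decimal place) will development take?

Daily accumulation = 25.8 − 9.3 = 16.5 DD/day.
Duration = 92 / 16.5 = 5.576 ≈ 5.6 days.

5.6 days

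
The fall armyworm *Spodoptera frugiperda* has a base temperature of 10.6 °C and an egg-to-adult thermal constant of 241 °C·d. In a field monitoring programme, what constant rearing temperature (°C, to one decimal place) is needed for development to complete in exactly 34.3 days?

17.6 °C

Required daily accumulation = 241 / 34.3 = 7.026 DD/day.
T = T_base + 7.026 = 10.6 + 7.026 = 17.626 ≈ 17.6 °C.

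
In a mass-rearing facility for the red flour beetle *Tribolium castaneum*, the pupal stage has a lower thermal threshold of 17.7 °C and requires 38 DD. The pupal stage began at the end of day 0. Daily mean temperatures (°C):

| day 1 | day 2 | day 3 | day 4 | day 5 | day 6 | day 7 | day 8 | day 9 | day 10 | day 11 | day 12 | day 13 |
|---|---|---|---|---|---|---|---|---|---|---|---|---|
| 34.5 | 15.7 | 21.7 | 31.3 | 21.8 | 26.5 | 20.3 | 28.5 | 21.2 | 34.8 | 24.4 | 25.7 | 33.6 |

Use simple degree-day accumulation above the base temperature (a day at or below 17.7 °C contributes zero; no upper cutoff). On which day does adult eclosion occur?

day 5

Daily DD above 17.7 °C: 16.8, 0.0, 4.0, 13.6, 4.1, 8.8, 2.6, 10.8, 3.5, 17.1, 6.7, 8.0, 15.9.
Cumulative: 16.8, 16.8, 20.8, 34.4, 38.5, 47.3, 49.9, 60.7, 64.2, 81.3, 88.0, 96.0, 111.9.
The total first reaches 38 DD on day 5.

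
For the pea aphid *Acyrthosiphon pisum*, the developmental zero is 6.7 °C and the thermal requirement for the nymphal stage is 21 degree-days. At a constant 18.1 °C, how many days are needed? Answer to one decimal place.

Daily accumulation = 18.1 − 6.7 = 11.4 DD/day.
Duration = 21 / 11.4 = 1.842 ≈ 1.8 days.

1.8 days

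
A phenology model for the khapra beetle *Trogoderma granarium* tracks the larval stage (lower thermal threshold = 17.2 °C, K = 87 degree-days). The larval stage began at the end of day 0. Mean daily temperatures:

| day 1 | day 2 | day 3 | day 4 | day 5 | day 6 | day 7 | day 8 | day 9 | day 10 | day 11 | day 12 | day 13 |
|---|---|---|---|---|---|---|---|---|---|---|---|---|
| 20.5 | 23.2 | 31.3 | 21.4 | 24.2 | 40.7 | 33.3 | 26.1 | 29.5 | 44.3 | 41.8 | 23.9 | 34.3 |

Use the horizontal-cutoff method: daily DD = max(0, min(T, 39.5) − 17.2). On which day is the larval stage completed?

day 9

Daily DD above 17.2 °C (capped at 22.3): 3.3, 6.0, 14.1, 4.2, 7.0, 22.3, 16.1, 8.9, 12.3, 22.3, 22.3, 6.7, 17.1.
Cumulative: 3.3, 9.3, 23.4, 27.6, 34.6, 56.9, 73.0, 81.9, 94.2, 116.5, 138.8, 145.5, 162.6.
The total first reaches 87 DD on day 9.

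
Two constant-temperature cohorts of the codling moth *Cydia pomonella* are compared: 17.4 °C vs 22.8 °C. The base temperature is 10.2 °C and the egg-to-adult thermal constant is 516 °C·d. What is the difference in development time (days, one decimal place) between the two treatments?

30.7 days

At 17.4 °C: 516 / (17.4 − 10.2) = 516 / 7.2 = 71.667 d.
At 22.8 °C: 516 / (22.8 − 10.2) = 516 / 12.6 = 40.952 d.
Difference = |71.667 − 40.952| = 30.714 ≈ 30.7 days.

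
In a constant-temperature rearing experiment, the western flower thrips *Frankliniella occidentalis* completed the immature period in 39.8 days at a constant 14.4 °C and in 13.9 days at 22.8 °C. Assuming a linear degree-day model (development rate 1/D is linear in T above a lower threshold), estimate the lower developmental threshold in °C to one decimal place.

Equal thermal constants: D₁(T₁ − T_b) = D₂(T₂ − T_b).
39.8·(14.4 − T_b) = 13.9·(22.8 − T_b)
T_b = (39.8·14.4 − 13.9·22.8) / (39.8 − 13.9) = 256.20 / 25.9 = 9.892 °C ≈ 9.9 °C.

9.9 °C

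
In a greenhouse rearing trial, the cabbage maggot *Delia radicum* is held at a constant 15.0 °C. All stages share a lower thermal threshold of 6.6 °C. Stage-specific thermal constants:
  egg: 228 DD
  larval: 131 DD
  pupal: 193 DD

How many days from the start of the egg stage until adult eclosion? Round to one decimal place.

Daily accumulation at 15.0 °C = 15.0 − 6.6 = 8.4 DD/day.
Total K = 228 + 131 + 193 = 552 DD.
Total duration = 552 / 8.4 = 65.714 ≈ 65.7 days.

65.7 days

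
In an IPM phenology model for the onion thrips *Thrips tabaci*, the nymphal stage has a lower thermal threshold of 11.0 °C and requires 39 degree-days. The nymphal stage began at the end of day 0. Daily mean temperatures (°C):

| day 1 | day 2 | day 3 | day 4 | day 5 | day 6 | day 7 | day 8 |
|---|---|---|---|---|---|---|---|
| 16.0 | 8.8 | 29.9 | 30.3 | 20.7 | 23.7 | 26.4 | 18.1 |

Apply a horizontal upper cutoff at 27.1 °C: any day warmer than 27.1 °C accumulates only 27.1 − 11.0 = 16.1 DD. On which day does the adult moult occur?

day 5

Daily DD above 11.0 °C (capped at 16.1): 5.0, 0.0, 16.1, 16.1, 9.7, 12.7, 15.4, 7.1.
Cumulative: 5.0, 5.0, 21.1, 37.2, 46.9, 59.6, 75.0, 82.1.
The total first reaches 39 DD on day 5.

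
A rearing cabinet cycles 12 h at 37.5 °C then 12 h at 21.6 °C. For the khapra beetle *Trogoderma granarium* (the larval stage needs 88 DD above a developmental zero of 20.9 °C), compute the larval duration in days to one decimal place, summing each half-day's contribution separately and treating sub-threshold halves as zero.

10.2 days

Day half: max(0, 37.5 − 20.9) × 0.5 = 16.6 × 0.5 = 8.30 DD.
Night half: max(0, 21.6 − 20.9) × 0.5 = 0.7 × 0.5 = 0.35 DD.
Per 24 h: 8.65 DD/day.
Duration = 88 / 8.65 = 10.173 ≈ 10.2 days.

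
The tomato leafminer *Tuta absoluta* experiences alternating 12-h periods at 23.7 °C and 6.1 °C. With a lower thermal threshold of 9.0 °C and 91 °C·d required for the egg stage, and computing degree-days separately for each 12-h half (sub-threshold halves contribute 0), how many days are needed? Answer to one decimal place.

12.4 days

Day half: max(0, 23.7 − 9.0) × 0.5 = 14.7 × 0.5 = 7.35 DD.
Night half: max(0, 6.1 − 9.0) × 0.5 = 0.0 × 0.5 = 0.00 DD.
Per 24 h: 7.35 DD/day.
Duration = 91 / 7.35 = 12.381 ≈ 12.4 days.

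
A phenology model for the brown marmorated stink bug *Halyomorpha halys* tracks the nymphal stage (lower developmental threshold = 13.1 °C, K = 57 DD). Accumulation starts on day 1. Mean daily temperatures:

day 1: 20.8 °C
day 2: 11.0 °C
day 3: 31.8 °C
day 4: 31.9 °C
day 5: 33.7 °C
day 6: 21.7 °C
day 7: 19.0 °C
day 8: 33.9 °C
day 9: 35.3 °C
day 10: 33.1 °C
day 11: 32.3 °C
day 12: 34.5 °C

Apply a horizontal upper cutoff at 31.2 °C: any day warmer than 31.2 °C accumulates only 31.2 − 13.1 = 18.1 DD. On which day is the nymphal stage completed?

day 5

Daily DD above 13.1 °C (capped at 18.1): 7.7, 0.0, 18.1, 18.1, 18.1, 8.6, 5.9, 18.1, 18.1, 18.1, 18.1, 18.1.
Cumulative: 7.7, 7.7, 25.8, 43.9, 62.0, 70.6, 76.5, 94.6, 112.7, 130.8, 148.9, 167.0.
The total first reaches 57 DD on day 5.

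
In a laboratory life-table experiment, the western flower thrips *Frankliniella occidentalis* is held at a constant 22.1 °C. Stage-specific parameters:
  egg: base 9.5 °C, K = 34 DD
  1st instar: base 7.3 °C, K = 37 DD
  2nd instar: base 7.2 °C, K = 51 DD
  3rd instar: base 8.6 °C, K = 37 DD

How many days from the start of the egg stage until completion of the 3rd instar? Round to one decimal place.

11.4 days

egg: 34 / (22.1 − 9.5) = 34 / 12.6 = 2.698 d.
1st instar: 37 / (22.1 − 7.3) = 37 / 14.8 = 2.500 d.
2nd instar: 51 / (22.1 − 7.2) = 51 / 14.9 = 3.423 d.
3rd instar: 37 / (22.1 − 8.6) = 37 / 13.5 = 2.741 d.
Sum = 11.362 ≈ 11.4 days.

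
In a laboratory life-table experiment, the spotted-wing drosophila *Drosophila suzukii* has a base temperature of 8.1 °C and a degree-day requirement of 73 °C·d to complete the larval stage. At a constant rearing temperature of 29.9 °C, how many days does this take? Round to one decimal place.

3.3 days

Daily accumulation = 29.9 − 8.1 = 21.8 DD/day.
Duration = 73 / 21.8 = 3.349 ≈ 3.3 days.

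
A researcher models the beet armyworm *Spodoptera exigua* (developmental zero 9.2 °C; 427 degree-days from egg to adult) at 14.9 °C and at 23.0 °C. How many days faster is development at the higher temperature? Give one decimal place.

44.0 days

At 14.9 °C: 427 / (14.9 − 9.2) = 427 / 5.7 = 74.912 d.
At 23.0 °C: 427 / (23.0 − 9.2) = 427 / 13.8 = 30.942 d.
Difference = |74.912 − 30.942| = 43.970 ≈ 44.0 days.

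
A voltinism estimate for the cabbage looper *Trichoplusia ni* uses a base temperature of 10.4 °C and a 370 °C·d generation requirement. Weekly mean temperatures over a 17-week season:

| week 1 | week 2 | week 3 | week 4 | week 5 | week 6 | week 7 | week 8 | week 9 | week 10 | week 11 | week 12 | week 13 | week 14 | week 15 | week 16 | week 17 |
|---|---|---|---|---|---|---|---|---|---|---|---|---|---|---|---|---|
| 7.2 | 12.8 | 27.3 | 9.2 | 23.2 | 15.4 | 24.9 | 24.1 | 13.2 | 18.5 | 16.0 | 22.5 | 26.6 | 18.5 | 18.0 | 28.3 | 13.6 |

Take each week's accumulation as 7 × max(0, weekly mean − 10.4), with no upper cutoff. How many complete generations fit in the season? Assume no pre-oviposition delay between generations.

Weekly DD (7 × max(0, T̄ − 10.4)): 0.0, 16.8, 118.3, 0.0, 89.6, 35.0, 101.5, 95.9, 19.6, 56.7, 39.2, 84.7, 113.4, 56.7, 53.2, 125.3, 22.4.
Season total = 1028.3 DD.
Complete generations = ⌊1028.3 / 370⌋ = 2.

2 generations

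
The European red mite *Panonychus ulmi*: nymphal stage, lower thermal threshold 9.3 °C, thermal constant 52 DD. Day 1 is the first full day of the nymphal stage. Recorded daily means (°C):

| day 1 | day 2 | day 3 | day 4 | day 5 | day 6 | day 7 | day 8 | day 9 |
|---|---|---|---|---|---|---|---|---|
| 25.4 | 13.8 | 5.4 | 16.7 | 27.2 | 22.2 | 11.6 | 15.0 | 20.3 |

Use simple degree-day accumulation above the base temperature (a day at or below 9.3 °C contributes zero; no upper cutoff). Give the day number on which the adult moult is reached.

Daily DD above 9.3 °C: 16.1, 4.5, 0.0, 7.4, 17.9, 12.9, 2.3, 5.7, 11.0.
Cumulative: 16.1, 20.6, 20.6, 28.0, 45.9, 58.8, 61.1, 66.8, 77.8.
The total first reaches 52 DD on day 6.

day 6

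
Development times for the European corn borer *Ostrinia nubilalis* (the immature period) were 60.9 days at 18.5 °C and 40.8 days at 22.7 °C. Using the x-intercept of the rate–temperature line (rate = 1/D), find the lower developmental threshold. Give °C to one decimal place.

10.0 °C

Linear rate model ⇒ the product D·(T − T_b) is constant across temperatures.
60.9·(18.5 − T_b) = 40.8·(22.7 − T_b)
T_b = (60.9·18.5 − 40.8·22.7) / (60.9 − 40.8) = 200.49 / 20.1 = 9.975 °C ≈ 10.0 °C.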